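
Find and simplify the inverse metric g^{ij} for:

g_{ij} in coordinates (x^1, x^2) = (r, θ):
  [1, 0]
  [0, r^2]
The metric is diagonal, so g^{ij} is diagonal with entries 1/g_{ii}: diag(1, 1/(r^2)).
g^{ij}:
  [1, 0]
  [0, 1/r^2]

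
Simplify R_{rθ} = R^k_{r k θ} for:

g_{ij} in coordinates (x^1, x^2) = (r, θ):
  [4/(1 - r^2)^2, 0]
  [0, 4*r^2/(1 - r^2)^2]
Non-zero Christoffel symbols (Γ^k_{ij} = Γ^k_{ji}):
Γ^r_{r r} = 2*r/(1 - r^2)
Γ^r_{θ θ} = (r^3 + r)/(r^2 - 1)
Γ^θ_{r θ} = (-r^2 - 1)/(r^3 - r)
R^r_{r r θ} = 0 (a repeated index in an antisymmetric pair)
R^θ_{r θ θ} = 0 (a repeated index in an antisymmetric pair)
R_{rθ} = R^r_{r r θ} + R^θ_{r θ θ} = (0) + (0) = 0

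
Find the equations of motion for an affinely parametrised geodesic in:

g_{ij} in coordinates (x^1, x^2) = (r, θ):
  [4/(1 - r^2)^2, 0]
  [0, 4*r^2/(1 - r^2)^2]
Geodesic equation: d^2x^k/dλ^2 + Γ^k_{ij} (dx^i/dλ)(dx^j/dλ) = 0.
Non-zero Christoffel symbols:
Γ^r_{r r} = 2*r/(1 - r^2)
Γ^r_{θ θ} = (r^3 + r)/(r^2 - 1)
Γ^θ_{r θ} = (-r^2 - 1)/(r^3 - r)
Substituting (the symmetric pair Γ^k_{ij}, Γ^k_{ji} combines into a factor 2):
d^2r/dλ^2 + (2*r/(1 - r^2)) (dr/dλ)^2 + ((r^3 + r)/(r^2 - 1)) (dθ/dλ)^2 = 0
d^2θ/dλ^2 + ((-2*r^2 - 2)/(r^3 - r)) (dr/dλ)(dθ/dλ) = 0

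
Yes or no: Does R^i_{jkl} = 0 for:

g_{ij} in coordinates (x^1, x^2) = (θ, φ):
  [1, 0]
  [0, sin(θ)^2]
Non-zero Christoffel symbols:
Γ^θ_{φ φ} = -sin(2*θ)/2
Γ^φ_{θ φ} = 1/tan(θ)
Ricci tensor: R_{θθ} = 1, R_{θφ} = 0, R_{φφ} = sin(θ)^2
The Ricci tensor is non-zero, so the Riemann tensor is non-zero: not flat.
No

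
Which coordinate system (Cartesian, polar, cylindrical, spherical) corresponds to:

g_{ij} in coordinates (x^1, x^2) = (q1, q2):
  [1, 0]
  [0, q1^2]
The line element ds^2 = dq1^2 + q1^2 dq2^2 is dr^2 + r^2 dθ^2 with q1 = r, q2 = θ.
polar coordinates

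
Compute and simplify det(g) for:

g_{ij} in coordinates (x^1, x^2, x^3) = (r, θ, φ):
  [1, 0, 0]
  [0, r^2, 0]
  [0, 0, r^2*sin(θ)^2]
Diagonal metric: det(g) = g_{11}·g_{22}·g_{33}
= (1)·(r^2)·(r^2*sin(θ)^2)
det(g) = r^4*sin(θ)^2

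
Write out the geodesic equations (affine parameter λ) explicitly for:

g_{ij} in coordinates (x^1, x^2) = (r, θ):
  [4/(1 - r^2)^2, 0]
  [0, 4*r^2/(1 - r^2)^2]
Geodesic equation: d^2x^k/dλ^2 + Γ^k_{ij} (dx^i/dλ)(dx^j/dλ) = 0.
Non-zero Christoffel symbols:
Γ^r_{r r} = 2*r/(1 - r^2)
Γ^r_{θ θ} = (r^3 + r)/(r^2 - 1)
Γ^θ_{r θ} = (-r^2 - 1)/(r^3 - r)
Substituting (the symmetric pair Γ^k_{ij}, Γ^k_{ji} combines into a factor 2):
d^2r/dλ^2 + (2*r/(1 - r^2)) (dr/dλ)^2 + ((r^3 + r)/(r^2 - 1)) (dθ/dλ)^2 = 0
d^2θ/dλ^2 + ((-2*r^2 - 2)/(r^3 - r)) (dr/dλ)(dθ/dλ) = 0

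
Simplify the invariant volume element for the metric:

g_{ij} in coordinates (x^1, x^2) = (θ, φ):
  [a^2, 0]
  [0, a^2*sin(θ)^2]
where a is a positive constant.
det(g) = a^4*sin(θ)^2
√|det(g)| = a^2*sin(θ) (taking 0 < θ < π so that |sin(θ)| = sin(θ))
Volume element: dV = a^2*sin(θ) dθ dφ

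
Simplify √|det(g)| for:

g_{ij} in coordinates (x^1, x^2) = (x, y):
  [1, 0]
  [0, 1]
det(g) = 1
√|det(g)| = 1
Volume element: dV = 1 dx dy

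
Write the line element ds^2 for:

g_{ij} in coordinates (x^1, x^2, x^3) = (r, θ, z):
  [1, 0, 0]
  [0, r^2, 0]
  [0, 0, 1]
ds^2 = g_{ij} dx^i dx^j; only the non-zero components contribute.
ds^2 = dr^2 + r^2 dθ^2 + dz^2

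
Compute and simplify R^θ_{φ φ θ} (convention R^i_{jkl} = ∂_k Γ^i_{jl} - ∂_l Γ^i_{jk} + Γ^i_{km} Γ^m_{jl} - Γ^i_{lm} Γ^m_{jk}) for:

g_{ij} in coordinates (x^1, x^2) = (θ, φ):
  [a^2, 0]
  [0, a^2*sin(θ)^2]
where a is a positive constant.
Non-zero Christoffel symbols (Γ^k_{ij} = Γ^k_{ji}):
Γ^θ_{φ φ} = -sin(2*θ)/2
Γ^φ_{θ φ} = 1/tan(θ)
R^θ_{φ φ θ} = ∂_φ Γ^θ_{φ θ} - ∂_θ Γ^θ_{φ φ} + Γ^θ_{φ m} Γ^m_{φ θ} - Γ^θ_{θ m} Γ^m_{φ φ}
  = (0) - (-cos(2*θ)) + (-cos(θ)^2) - (0) = -sin(θ)^2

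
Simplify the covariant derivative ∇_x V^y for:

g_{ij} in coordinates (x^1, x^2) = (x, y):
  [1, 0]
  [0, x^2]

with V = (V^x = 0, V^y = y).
Non-zero Christoffel symbols:
Γ^x_{y y} = -x
Γ^y_{x y} = 1/x
∇_x V^y = ∂_x V^y + Γ^y_{x j} V^j
  = (0) + (0)(0) + (1/x)(y)
  = y/x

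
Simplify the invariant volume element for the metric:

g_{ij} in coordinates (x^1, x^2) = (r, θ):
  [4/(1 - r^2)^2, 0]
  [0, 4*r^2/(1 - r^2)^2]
det(g) = 16*r^2/(1 - r^2)^4
√|det(g)| = 4*r/(r^2 - 1)^2
Volume element: dV = 4*r/(r^2 - 1)^2 dr dθ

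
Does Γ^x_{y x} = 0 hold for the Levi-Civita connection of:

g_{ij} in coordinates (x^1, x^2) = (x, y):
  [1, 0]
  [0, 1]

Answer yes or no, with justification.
Γ^x_{y x} = (1/2) g^{xx} (∂_y g_{xx} + ∂_x g_{xy} - ∂_x g_{yx}) = (1/2)(1)((0) + (0) - (0)) = 0
This equals the proposed value 0.
Yes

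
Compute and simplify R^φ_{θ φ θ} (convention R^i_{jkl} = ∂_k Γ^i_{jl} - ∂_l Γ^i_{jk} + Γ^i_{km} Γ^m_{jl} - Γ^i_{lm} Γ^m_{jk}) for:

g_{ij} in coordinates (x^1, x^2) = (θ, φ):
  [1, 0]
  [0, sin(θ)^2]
Non-zero Christoffel symbols (Γ^k_{ij} = Γ^k_{ji}):
Γ^θ_{φ φ} = -sin(2*θ)/2
Γ^φ_{θ φ} = 1/tan(θ)
R^φ_{θ φ θ} = ∂_φ Γ^φ_{θ θ} - ∂_θ Γ^φ_{θ φ} + Γ^φ_{φ m} Γ^m_{θ θ} - Γ^φ_{θ m} Γ^m_{θ φ}
  = (0) - (-1/sin(θ)^2) + (0) - (1/tan(θ)^2) = 1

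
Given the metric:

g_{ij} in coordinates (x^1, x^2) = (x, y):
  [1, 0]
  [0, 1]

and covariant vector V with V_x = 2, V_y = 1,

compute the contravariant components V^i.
Inverse metric (diagonal): g^{xx} = 1, g^{yy} = 1
V^i = g^{ij} V_j:
V^x = (1)(2) + (0)(1) = 2
V^y = (0)(2) + (1)(1) = 1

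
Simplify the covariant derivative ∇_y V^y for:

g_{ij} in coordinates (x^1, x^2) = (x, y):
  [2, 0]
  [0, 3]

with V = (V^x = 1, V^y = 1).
All Christoffel symbols are zero.
∇_y V^y = ∂_y V^y + Γ^y_{y j} V^j
  = (0) + (0)(1) + (0)(1)
  = 0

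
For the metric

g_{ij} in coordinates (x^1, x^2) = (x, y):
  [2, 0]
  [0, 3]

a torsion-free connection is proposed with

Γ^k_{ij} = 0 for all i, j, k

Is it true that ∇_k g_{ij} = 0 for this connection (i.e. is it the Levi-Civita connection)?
Using ∇_k g_{ij} = ∂_k g_{ij} - Γ^m_{ki} g_{mj} - Γ^m_{kj} g_{im}:
e.g. ∇_y g_{xy} = (0) - (0) - (0) = 0
Every component ∇_k g_{ij} vanishes: the connection is metric compatible.
Yes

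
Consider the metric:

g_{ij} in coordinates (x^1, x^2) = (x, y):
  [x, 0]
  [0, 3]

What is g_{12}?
With x^1 = x, x^2 = y, g_{12} = g_{xy} is the row-1, column-2 entry of the matrix.
g_{12} = 0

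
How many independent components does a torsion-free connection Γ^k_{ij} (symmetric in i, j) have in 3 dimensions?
Γ^k_{ij} has n choices for the upper index and n(n+1)/2 independent symmetric lower index pairs.
Total = 3 × 3×4/2 = 3 × 6 = 18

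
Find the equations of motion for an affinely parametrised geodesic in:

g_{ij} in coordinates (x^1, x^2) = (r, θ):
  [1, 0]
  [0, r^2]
Geodesic equation: d^2x^k/dλ^2 + Γ^k_{ij} (dx^i/dλ)(dx^j/dλ) = 0.
Non-zero Christoffel symbols:
Γ^r_{θ θ} = -r
Γ^θ_{r θ} = 1/r
Substituting (the symmetric pair Γ^k_{ij}, Γ^k_{ji} combines into a factor 2):
d^2r/dλ^2 - r (dθ/dλ)^2 = 0
d^2θ/dλ^2 + (2/r) (dr/dλ)(dθ/dλ) = 0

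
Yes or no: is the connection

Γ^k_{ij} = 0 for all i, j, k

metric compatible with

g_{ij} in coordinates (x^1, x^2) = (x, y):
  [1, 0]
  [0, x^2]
Using ∇_k g_{ij} = ∂_k g_{ij} - Γ^m_{ki} g_{mj} - Γ^m_{kj} g_{im}:
∇_x g_{yy} = (2*x) - (0) - (0) = 2*x ≠ 0
So the connection is not metric compatible (it is not the Levi-Civita connection).
No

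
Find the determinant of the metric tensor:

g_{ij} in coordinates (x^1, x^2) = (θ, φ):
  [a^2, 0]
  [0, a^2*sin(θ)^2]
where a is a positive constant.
For a 2×2 metric: det(g) = g_{11}·g_{22} - g_{12}·g_{21}
= (a^2)·(a^2*sin(θ)^2) - (0)·(0)
= a^4*sin(θ)^2 - 0
det(g) = a^4*sin(θ)^2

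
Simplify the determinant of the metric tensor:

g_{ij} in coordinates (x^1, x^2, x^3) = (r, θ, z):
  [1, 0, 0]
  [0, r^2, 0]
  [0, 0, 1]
Diagonal metric: det(g) = g_{11}·g_{22}·g_{33}
= (1)·(r^2)·(1)
det(g) = r^2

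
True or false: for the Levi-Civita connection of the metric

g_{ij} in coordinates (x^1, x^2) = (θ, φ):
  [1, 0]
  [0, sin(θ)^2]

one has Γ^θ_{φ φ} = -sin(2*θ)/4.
Γ^θ_{φ φ} = (1/2) g^{θθ} (∂_φ g_{θφ} + ∂_φ g_{θφ} - ∂_θ g_{φφ}) = (1/2)(1)((0) + (0) - (sin(2*θ))) = -sin(2*θ)/2
This differs from the proposed value -sin(2*θ)/4.
False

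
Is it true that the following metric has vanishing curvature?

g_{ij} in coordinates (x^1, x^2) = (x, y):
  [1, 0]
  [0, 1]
All metric components are constant, so every Christoffel symbol vanishes and R^i_{jkl} = 0.
Yes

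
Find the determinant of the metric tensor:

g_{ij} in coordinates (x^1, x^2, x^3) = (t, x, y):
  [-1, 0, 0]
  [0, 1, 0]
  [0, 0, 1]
Diagonal metric: det(g) = g_{11}·g_{22}·g_{33}
= (-1)·(1)·(1)
det(g) = -1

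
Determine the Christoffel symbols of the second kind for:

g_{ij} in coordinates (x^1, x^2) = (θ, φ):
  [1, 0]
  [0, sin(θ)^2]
Using Γ^k_{ij} = (1/2) g^{km} (∂_i g_{mj} + ∂_j g_{mi} - ∂_m g_{ij}); the metric is diagonal, so only the m = k term contributes.
Non-zero symbols (using the symmetry Γ^k_{ij} = Γ^k_{ji}):
Γ^θ_{φ φ} = (1/2) g^{θθ} (∂_φ g_{θφ} + ∂_φ g_{θφ} - ∂_θ g_{φφ}) = (1/2)(1)((0) + (0) - (sin(2*θ))) = -sin(2*θ)/2
Γ^φ_{θ φ} = (1/2) g^{φφ} (∂_θ g_{φφ} + ∂_φ g_{φθ} - ∂_φ g_{θφ}) = (1/2)(1/sin(θ)^2)((sin(2*θ)) + (0) - (0)) = 1/tan(θ)
All other Christoffel symbols are zero.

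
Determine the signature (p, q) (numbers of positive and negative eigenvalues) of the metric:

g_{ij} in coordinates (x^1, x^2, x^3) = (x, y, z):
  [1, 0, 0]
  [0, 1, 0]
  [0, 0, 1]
The metric is diagonal, so its eigenvalues are the diagonal entries: 1, 1, 1 (at a generic point, where coordinate-dependent entries are positive).
3 positive, 0 negative.
(3, 0) - Riemannian (positive definite)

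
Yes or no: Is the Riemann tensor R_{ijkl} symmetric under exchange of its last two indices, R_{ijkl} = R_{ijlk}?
It is antisymmetric in the last pair: R_{ijkl} = -R_{ijlk}.
No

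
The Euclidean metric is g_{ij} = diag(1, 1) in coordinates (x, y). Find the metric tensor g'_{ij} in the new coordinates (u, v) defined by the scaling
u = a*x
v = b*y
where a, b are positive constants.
Invert the transformation: x = u/a, y = v/b
g'_{ij} = (∂x^k/∂x'^i)(∂x^l/∂x'^j) g_{kl}; with g_{kl} = δ_{kl} this is Σ_k (∂x^k/∂x'^i)(∂x^k/∂x'^j).
Jacobian: ∂x/∂u = 1/a, ∂x/∂v = 0, ∂y/∂u = 0, ∂y/∂v = 1/b
g'_{uu} = (1/a)(1/a) + (0)(0) = 1/a^2
g'_{uv} = (1/a)(0) + (0)(1/b) = 0
g'_{vv} = (0)(0) + (1/b)(1/b) = 1/b^2
g'_{ij} = diag(1/a^2, 1/b^2)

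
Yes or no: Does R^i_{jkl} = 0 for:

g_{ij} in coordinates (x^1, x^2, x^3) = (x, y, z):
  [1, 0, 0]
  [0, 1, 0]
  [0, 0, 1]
All metric components are constant, so every Christoffel symbol vanishes and R^i_{jkl} = 0.
Yes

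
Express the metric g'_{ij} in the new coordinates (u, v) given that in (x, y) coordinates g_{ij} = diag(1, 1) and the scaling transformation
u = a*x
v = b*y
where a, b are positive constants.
Invert the transformation: x = u/a, y = v/b
g'_{ij} = (∂x^k/∂x'^i)(∂x^l/∂x'^j) g_{kl}; with g_{kl} = δ_{kl} this is Σ_k (∂x^k/∂x'^i)(∂x^k/∂x'^j).
Jacobian: ∂x/∂u = 1/a, ∂x/∂v = 0, ∂y/∂u = 0, ∂y/∂v = 1/b
g'_{uu} = (1/a)(1/a) + (0)(0) = 1/a^2
g'_{uv} = (1/a)(0) + (0)(1/b) = 0
g'_{vv} = (0)(0) + (1/b)(1/b) = 1/b^2
g'_{ij} = diag(1/a^2, 1/b^2)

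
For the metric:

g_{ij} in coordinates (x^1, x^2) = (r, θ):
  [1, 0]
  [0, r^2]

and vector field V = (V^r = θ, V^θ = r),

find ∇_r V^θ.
Non-zero Christoffel symbols:
Γ^r_{θ θ} = -r
Γ^θ_{r θ} = 1/r
∇_r V^θ = ∂_r V^θ + Γ^θ_{r j} V^j
  = (1) + (0)(θ) + (1/r)(r)
  = 2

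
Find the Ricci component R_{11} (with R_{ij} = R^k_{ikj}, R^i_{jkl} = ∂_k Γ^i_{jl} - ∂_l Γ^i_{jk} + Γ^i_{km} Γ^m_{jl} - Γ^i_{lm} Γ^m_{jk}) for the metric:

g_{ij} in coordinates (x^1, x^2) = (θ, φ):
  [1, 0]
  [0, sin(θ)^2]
Non-zero Christoffel symbols (Γ^k_{ij} = Γ^k_{ji}):
Γ^θ_{φ φ} = -sin(2*θ)/2
Γ^φ_{θ φ} = 1/tan(θ)
R^θ_{θ θ θ} = 0 (a repeated index in an antisymmetric pair)
R^φ_{θ φ θ} = ∂_φ Γ^φ_{θ θ} - ∂_θ Γ^φ_{θ φ} + Γ^φ_{φ m} Γ^m_{θ θ} - Γ^φ_{θ m} Γ^m_{θ φ}
  = (0) - (-1/sin(θ)^2) + (0) - (1/tan(θ)^2) = 1
R_{θθ} = R^θ_{θ θ θ} + R^φ_{θ φ θ} = (0) + (1) = 1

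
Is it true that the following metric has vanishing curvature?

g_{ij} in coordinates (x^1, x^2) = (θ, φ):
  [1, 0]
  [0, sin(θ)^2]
Non-zero Christoffel symbols:
Γ^θ_{φ φ} = -sin(2*θ)/2
Γ^φ_{θ φ} = 1/tan(θ)
Ricci tensor: R_{θθ} = 1, R_{θφ} = 0, R_{φφ} = sin(θ)^2
The Ricci tensor is non-zero, so the Riemann tensor is non-zero: not flat.
No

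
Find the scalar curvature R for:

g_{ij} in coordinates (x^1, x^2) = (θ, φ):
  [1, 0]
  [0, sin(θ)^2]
Non-zero Christoffel symbols (Γ^k_{ij} = Γ^k_{ji}):
Γ^θ_{φ φ} = -sin(2*θ)/2
Γ^φ_{θ φ} = 1/tan(θ)
Ricci tensor (R_{ij} = R^k_{ikj}): R_{θθ} = 1, R_{θφ} = 0, R_{φφ} = sin(θ)^2
Inverse metric: g^{θθ} = 1, g^{φφ} = 1/sin(θ)^2
R = g^{ij} R_{ij} = (1)(1) + (1/sin(θ)^2)(sin(θ)^2) = 2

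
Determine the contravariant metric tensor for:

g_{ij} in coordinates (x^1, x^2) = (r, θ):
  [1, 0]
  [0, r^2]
The metric is diagonal, so g^{ij} is diagonal with entries 1/g_{ii}: diag(1, 1/(r^2)).
g^{ij}:
  [1, 0]
  [0, 1/r^2]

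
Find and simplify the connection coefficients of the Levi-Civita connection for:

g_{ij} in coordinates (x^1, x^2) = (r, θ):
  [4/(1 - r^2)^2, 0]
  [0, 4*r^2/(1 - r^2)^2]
Using Γ^k_{ij} = (1/2) g^{km} (∂_i g_{mj} + ∂_j g_{mi} - ∂_m g_{ij}); the metric is diagonal, so only the m = k term contributes.
Non-zero symbols (using the symmetry Γ^k_{ij} = Γ^k_{ji}):
Γ^r_{r r} = (1/2) g^{rr} (∂_r g_{rr} + ∂_r g_{rr} - ∂_r g_{rr}) = (1/2)((1 - r^2)^2/4)((16*r/(1 - r^2)^3) + (16*r/(1 - r^2)^3) - (16*r/(1 - r^2)^3)) = 2*r/(1 - r^2)
Γ^r_{θ θ} = (1/2) g^{rr} (∂_θ g_{rθ} + ∂_θ g_{rθ} - ∂_r g_{θθ}) = (1/2)((1 - r^2)^2/4)((0) + (0) - (-8*(r^3 + r)/(r^2 - 1)^3)) = (r^3 + r)/(r^2 - 1)
Γ^θ_{r θ} = (1/2) g^{θθ} (∂_r g_{θθ} + ∂_θ g_{θr} - ∂_θ g_{rθ}) = (1/2)((1 - r^2)^2/(4*r^2))((-8*(r^3 + r)/(r^2 - 1)^3) + (0) - (0)) = (-r^2 - 1)/(r^3 - r)
All other Christoffel symbols are zero.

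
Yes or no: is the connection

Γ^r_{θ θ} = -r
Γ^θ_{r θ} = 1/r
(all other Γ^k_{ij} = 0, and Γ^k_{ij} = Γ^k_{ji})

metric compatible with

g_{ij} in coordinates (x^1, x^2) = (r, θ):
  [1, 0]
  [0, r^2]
Using ∇_k g_{ij} = ∂_k g_{ij} - Γ^m_{ki} g_{mj} - Γ^m_{kj} g_{im}:
e.g. ∇_r g_{θθ} = (2*r) - (r) - (r) = 0
Every component ∇_k g_{ij} vanishes: the connection is metric compatible.
Yes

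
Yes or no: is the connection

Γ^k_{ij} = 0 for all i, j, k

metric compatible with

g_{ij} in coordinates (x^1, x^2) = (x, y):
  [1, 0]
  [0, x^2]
Using ∇_k g_{ij} = ∂_k g_{ij} - Γ^m_{ki} g_{mj} - Γ^m_{kj} g_{im}:
∇_x g_{yy} = (2*x) - (0) - (0) = 2*x ≠ 0
So the connection is not metric compatible (it is not the Levi-Civita connection).
No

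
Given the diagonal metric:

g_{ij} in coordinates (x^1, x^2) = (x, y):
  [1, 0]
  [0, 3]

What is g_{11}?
With x^1 = x, x^2 = y, g_{11} = g_{xx} is the row-1, column-1 entry of the matrix.
g_{11} = 1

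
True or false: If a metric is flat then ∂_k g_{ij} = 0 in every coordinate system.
Flatness means R^i_{jkl} = 0; the components can still vary, e.g. the flat plane in polar coordinates has g_{θθ} = r^2.
False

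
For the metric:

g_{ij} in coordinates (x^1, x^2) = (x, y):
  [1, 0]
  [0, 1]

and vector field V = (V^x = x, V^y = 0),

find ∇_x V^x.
All Christoffel symbols are zero.
∇_x V^x = ∂_x V^x + Γ^x_{x j} V^j
  = (1) + (0)(x) + (0)(0)
  = 1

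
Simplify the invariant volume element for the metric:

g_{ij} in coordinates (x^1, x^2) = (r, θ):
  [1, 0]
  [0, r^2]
det(g) = r^2
√|det(g)| = r
Volume element: dV = r dr dθ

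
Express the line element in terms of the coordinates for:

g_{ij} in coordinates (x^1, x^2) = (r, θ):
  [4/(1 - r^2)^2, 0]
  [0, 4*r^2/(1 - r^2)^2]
ds^2 = g_{ij} dx^i dx^j; only the non-zero components contribute.
ds^2 = (4/(1 - r^2)^2) dr^2 + (4*r^2/(1 - r^2)^2) dθ^2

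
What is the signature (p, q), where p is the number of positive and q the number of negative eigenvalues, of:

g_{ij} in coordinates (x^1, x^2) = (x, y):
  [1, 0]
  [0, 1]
The metric is diagonal, so its eigenvalues are the diagonal entries: 1, 1 (at a generic point, where coordinate-dependent entries are positive).
2 positive, 0 negative.
(2, 0) - Riemannian (positive definite)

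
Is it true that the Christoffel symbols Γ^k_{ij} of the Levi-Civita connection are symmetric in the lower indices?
The Levi-Civita connection is torsion-free, which is exactly Γ^k_{ij} = Γ^k_{ji}.
Yes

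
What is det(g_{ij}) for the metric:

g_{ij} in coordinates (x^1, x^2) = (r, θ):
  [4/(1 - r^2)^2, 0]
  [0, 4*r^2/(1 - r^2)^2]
For a 2×2 metric: det(g) = g_{11}·g_{22} - g_{12}·g_{21}
= (4/(1 - r^2)^2)·(4*r^2/(1 - r^2)^2) - (0)·(0)
= 16*r^2/(1 - r^2)^4 - 0
det(g) = 16*r^2/(1 - r^2)^4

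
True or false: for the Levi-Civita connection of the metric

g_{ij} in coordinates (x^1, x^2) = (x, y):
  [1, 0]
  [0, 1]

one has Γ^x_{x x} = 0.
Γ^x_{x x} = (1/2) g^{xx} (∂_x g_{xx} + ∂_x g_{xx} - ∂_x g_{xx}) = (1/2)(1)((0) + (0) - (0)) = 0
This equals the proposed value 0.
True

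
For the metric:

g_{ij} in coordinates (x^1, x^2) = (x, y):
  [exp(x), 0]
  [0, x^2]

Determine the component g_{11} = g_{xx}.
With x^1 = x, x^2 = y, g_{11} = g_{xx} is the row-1, column-1 entry of the matrix.
g_{11} = exp(x)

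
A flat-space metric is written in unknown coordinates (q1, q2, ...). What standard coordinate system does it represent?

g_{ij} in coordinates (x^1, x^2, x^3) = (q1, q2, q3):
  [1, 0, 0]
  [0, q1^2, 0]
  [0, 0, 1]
The line element ds^2 = dq1^2 + q1^2 dq2^2 + dq3^2 is dr^2 + r^2 dθ^2 + dz^2 with q1 = r, q2 = θ, q3 = z.
cylindrical coordinates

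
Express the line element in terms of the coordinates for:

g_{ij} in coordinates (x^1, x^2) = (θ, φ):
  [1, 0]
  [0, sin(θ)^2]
ds^2 = g_{ij} dx^i dx^j; only the non-zero components contribute.
ds^2 = dθ^2 + sin(θ)^2 dφ^2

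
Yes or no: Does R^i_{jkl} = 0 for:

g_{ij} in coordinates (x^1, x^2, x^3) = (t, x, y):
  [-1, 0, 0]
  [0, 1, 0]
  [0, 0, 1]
All metric components are constant, so every Christoffel symbol vanishes and R^i_{jkl} = 0.
Yes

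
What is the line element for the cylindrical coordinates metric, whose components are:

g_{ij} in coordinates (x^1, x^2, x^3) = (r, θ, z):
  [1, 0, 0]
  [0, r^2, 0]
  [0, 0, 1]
ds^2 = g_{ij} dx^i dx^j; only the non-zero components contribute.
ds^2 = dr^2 + r^2 dθ^2 + dz^2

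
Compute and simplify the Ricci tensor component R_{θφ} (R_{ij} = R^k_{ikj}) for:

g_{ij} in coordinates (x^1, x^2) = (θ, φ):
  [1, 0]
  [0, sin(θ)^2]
Non-zero Christoffel symbols (Γ^k_{ij} = Γ^k_{ji}):
Γ^θ_{φ φ} = -sin(2*θ)/2
Γ^φ_{θ φ} = 1/tan(θ)
R^θ_{θ θ φ} = 0 (a repeated index in an antisymmetric pair)
R^φ_{θ φ φ} = 0 (a repeated index in an antisymmetric pair)
R_{θφ} = R^θ_{θ θ φ} + R^φ_{θ φ φ} = (0) + (0) = 0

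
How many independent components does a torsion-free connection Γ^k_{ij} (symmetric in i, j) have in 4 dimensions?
Γ^k_{ij} has n choices for the upper index and n(n+1)/2 independent symmetric lower index pairs.
Total = 4 × 4×5/2 = 4 × 10 = 40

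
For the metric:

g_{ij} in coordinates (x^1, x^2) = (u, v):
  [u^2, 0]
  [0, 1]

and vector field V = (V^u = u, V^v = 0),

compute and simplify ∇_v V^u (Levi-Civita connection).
Non-zero Christoffel symbols:
Γ^u_{u u} = 1/u
∇_v V^u = ∂_v V^u + Γ^u_{v j} V^j
  = (0) + (0)(u) + (0)(0)
  = 0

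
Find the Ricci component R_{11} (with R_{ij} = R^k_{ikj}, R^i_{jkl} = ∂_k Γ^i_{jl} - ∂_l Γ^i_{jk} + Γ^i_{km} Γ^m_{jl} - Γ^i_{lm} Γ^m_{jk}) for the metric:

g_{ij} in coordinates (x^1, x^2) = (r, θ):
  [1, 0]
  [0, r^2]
Non-zero Christoffel symbols (Γ^k_{ij} = Γ^k_{ji}):
Γ^r_{θ θ} = -r
Γ^θ_{r θ} = 1/r
R^r_{r r r} = 0 (a repeated index in an antisymmetric pair)
R^θ_{r θ r} = ∂_θ Γ^θ_{r r} - ∂_r Γ^θ_{r θ} + Γ^θ_{θ m} Γ^m_{r r} - Γ^θ_{r m} Γ^m_{r θ}
  = (0) - (-1/r^2) + (0) - (1/r^2) = 0
R_{rr} = R^r_{r r r} + R^θ_{r θ r} = (0) + (0) = 0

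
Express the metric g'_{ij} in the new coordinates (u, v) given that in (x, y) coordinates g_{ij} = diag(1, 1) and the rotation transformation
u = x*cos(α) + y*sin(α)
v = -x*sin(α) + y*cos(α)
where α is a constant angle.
Invert the transformation: x = u*cos(α) - v*sin(α), y = u*sin(α) + v*cos(α)
g'_{ij} = (∂x^k/∂x'^i)(∂x^l/∂x'^j) g_{kl}; with g_{kl} = δ_{kl} this is Σ_k (∂x^k/∂x'^i)(∂x^k/∂x'^j).
Jacobian: ∂x/∂u = cos(α), ∂x/∂v = -sin(α), ∂y/∂u = sin(α), ∂y/∂v = cos(α)
g'_{uu} = (cos(α))(cos(α)) + (sin(α))(sin(α)) = 1
g'_{uv} = (cos(α))(-sin(α)) + (sin(α))(cos(α)) = 0
g'_{vv} = (-sin(α))(-sin(α)) + (cos(α))(cos(α)) = 1
g'_{ij} = diag(1, 1)
The Euclidean metric is invariant under rotations.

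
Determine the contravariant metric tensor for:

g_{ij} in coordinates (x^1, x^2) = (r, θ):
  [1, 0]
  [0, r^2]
The metric is diagonal, so g^{ij} is diagonal with entries 1/g_{ii}: diag(1, 1/(r^2)).
g^{ij}:
  [1, 0]
  [0, 1/r^2]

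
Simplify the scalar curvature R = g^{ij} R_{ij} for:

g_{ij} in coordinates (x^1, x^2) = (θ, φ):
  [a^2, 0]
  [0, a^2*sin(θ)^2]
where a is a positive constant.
Non-zero Christoffel symbols (Γ^k_{ij} = Γ^k_{ji}):
Γ^θ_{φ φ} = -sin(2*θ)/2
Γ^φ_{θ φ} = 1/tan(θ)
Ricci tensor (R_{ij} = R^k_{ikj}): R_{θθ} = 1, R_{θφ} = 0, R_{φφ} = sin(θ)^2
Inverse metric: g^{θθ} = 1/a^2, g^{φφ} = 1/(a^2*sin(θ)^2)
R = g^{ij} R_{ij} = (1/a^2)(1) + (1/(a^2*sin(θ)^2))(sin(θ)^2) = 2/a^2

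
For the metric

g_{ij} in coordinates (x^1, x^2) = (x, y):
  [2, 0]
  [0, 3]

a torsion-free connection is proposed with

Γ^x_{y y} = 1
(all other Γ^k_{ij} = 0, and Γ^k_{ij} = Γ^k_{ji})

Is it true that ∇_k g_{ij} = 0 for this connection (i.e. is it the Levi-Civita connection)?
Using ∇_k g_{ij} = ∂_k g_{ij} - Γ^m_{ki} g_{mj} - Γ^m_{kj} g_{im}:
∇_y g_{xy} = (0) - (0) - (2) = -2 ≠ 0
So the connection is not metric compatible (it is not the Levi-Civita connection).
No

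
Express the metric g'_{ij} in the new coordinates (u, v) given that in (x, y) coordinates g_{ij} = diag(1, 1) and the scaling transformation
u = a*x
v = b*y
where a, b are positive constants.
Invert the transformation: x = u/a, y = v/b
g'_{ij} = (∂x^k/∂x'^i)(∂x^l/∂x'^j) g_{kl}; with g_{kl} = δ_{kl} this is Σ_k (∂x^k/∂x'^i)(∂x^k/∂x'^j).
Jacobian: ∂x/∂u = 1/a, ∂x/∂v = 0, ∂y/∂u = 0, ∂y/∂v = 1/b
g'_{uu} = (1/a)(1/a) + (0)(0) = 1/a^2
g'_{uv} = (1/a)(0) + (0)(1/b) = 0
g'_{vv} = (0)(0) + (1/b)(1/b) = 1/b^2
g'_{ij} = diag(1/a^2, 1/b^2)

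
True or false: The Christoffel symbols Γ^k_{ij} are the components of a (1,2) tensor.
Under a change of coordinates Γ picks up an inhomogeneous term ∂²x/∂x'∂x'; e.g. Γ = 0 in Cartesian coordinates but Γ^r_{θθ} = -r in polar coordinates on the same flat plane.
False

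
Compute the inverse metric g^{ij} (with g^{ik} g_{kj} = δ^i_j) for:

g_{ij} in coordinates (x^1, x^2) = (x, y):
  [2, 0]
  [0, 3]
The metric is diagonal, so g^{ij} is diagonal with entries 1/g_{ii}: diag(1/2, 1/3).
g^{ij}:
  [1/2, 0]
  [0, 1/3]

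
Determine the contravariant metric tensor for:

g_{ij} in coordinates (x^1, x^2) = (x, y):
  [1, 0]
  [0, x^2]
The metric is diagonal, so g^{ij} is diagonal with entries 1/g_{ii}: diag(1, 1/(x^2)).
g^{ij}:
  [1, 0]
  [0, 1/x^2]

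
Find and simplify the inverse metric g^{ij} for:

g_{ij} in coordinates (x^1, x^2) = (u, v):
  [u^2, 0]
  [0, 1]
The metric is diagonal, so g^{ij} is diagonal with entries 1/g_{ii}: diag(1/(u^2), 1).
g^{ij}:
  [1/u^2, 0]
  [0, 1]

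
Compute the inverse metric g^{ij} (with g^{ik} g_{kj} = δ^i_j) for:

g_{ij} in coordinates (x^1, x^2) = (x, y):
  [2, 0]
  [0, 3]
The metric is diagonal, so g^{ij} is diagonal with entries 1/g_{ii}: diag(1/2, 1/3).
g^{ij}:
  [1/2, 0]
  [0, 1/3]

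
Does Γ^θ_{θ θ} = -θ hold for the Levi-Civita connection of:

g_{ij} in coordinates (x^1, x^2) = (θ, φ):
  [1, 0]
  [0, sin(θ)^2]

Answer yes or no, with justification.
Γ^θ_{θ θ} = (1/2) g^{θθ} (∂_θ g_{θθ} + ∂_θ g_{θθ} - ∂_θ g_{θθ}) = (1/2)(1)((0) + (0) - (0)) = 0
This differs from the proposed value -θ.
No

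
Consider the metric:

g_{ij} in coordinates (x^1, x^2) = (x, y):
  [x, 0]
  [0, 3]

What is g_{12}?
With x^1 = x, x^2 = y, g_{12} = g_{xy} is the row-1, column-2 entry of the matrix.
g_{12} = 0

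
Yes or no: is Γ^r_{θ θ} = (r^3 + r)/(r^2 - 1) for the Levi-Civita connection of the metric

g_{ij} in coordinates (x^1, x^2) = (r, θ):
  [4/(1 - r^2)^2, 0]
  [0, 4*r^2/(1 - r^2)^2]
Γ^r_{θ θ} = (1/2) g^{rr} (∂_θ g_{rθ} + ∂_θ g_{rθ} - ∂_r g_{θθ}) = (1/2)((1 - r^2)^2/4)((0) + (0) - (-8*(r^3 + r)/(r^2 - 1)^3)) = (r^3 + r)/(r^2 - 1)
This equals the proposed value (r^3 + r)/(r^2 - 1).
Yes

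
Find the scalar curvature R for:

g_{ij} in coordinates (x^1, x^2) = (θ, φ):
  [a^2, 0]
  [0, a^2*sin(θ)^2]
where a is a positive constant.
Non-zero Christoffel symbols (Γ^k_{ij} = Γ^k_{ji}):
Γ^θ_{φ φ} = -sin(2*θ)/2
Γ^φ_{θ φ} = 1/tan(θ)
Ricci tensor (R_{ij} = R^k_{ikj}): R_{θθ} = 1, R_{θφ} = 0, R_{φφ} = sin(θ)^2
Inverse metric: g^{θθ} = 1/a^2, g^{φφ} = 1/(a^2*sin(θ)^2)
R = g^{ij} R_{ij} = (1/a^2)(1) + (1/(a^2*sin(θ)^2))(sin(θ)^2) = 2/a^2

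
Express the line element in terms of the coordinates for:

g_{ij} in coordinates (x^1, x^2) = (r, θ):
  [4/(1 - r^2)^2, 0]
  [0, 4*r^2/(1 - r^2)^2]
ds^2 = g_{ij} dx^i dx^j; only the non-zero components contribute.
ds^2 = (4/(1 - r^2)^2) dr^2 + (4*r^2/(1 - r^2)^2) dθ^2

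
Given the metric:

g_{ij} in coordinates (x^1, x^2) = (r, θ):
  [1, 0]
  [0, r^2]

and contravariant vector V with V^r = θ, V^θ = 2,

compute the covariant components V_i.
V_i = g_{ij} V^j:
V_r = (1)(θ) + (0)(2) = θ
V_θ = (0)(θ) + (r^2)(2) = 2*r^2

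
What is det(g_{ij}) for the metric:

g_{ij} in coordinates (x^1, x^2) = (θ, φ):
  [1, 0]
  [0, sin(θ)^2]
For a 2×2 metric: det(g) = g_{11}·g_{22} - g_{12}·g_{21}
= (1)·(sin(θ)^2) - (0)·(0)
= sin(θ)^2 - 0
det(g) = sin(θ)^2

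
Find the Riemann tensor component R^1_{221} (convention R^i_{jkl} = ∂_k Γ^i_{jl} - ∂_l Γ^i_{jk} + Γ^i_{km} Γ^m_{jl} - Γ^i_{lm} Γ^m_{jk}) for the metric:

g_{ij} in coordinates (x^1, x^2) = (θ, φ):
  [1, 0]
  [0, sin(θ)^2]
Non-zero Christoffel symbols (Γ^k_{ij} = Γ^k_{ji}):
Γ^θ_{φ φ} = -sin(2*θ)/2
Γ^φ_{θ φ} = 1/tan(θ)
R^θ_{φ φ θ} = ∂_φ Γ^θ_{φ θ} - ∂_θ Γ^θ_{φ φ} + Γ^θ_{φ m} Γ^m_{φ θ} - Γ^θ_{θ m} Γ^m_{φ φ}
  = (0) - (-cos(2*θ)) + (-cos(θ)^2) - (0) = -sin(θ)^2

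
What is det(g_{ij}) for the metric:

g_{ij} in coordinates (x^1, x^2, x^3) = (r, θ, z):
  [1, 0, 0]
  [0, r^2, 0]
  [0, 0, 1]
Diagonal metric: det(g) = g_{11}·g_{22}·g_{33}
= (1)·(r^2)·(1)
det(g) = r^2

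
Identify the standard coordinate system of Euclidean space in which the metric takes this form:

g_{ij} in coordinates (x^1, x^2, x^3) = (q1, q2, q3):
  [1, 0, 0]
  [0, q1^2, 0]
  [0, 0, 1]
The line element ds^2 = dq1^2 + q1^2 dq2^2 + dq3^2 is dr^2 + r^2 dθ^2 + dz^2 with q1 = r, q2 = θ, q3 = z.
cylindrical coordinates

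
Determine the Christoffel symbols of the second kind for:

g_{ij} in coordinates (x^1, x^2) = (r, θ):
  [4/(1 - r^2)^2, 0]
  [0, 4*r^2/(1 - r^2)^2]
Using Γ^k_{ij} = (1/2) g^{km} (∂_i g_{mj} + ∂_j g_{mi} - ∂_m g_{ij}); the metric is diagonal, so only the m = k term contributes.
Non-zero symbols (using the symmetry Γ^k_{ij} = Γ^k_{ji}):
Γ^r_{r r} = (1/2) g^{rr} (∂_r g_{rr} + ∂_r g_{rr} - ∂_r g_{rr}) = (1/2)((1 - r^2)^2/4)((16*r/(1 - r^2)^3) + (16*r/(1 - r^2)^3) - (16*r/(1 - r^2)^3)) = 2*r/(1 - r^2)
Γ^r_{θ θ} = (1/2) g^{rr} (∂_θ g_{rθ} + ∂_θ g_{rθ} - ∂_r g_{θθ}) = (1/2)((1 - r^2)^2/4)((0) + (0) - (-8*(r^3 + r)/(r^2 - 1)^3)) = (r^3 + r)/(r^2 - 1)
Γ^θ_{r θ} = (1/2) g^{θθ} (∂_r g_{θθ} + ∂_θ g_{θr} - ∂_θ g_{rθ}) = (1/2)((1 - r^2)^2/(4*r^2))((-8*(r^3 + r)/(r^2 - 1)^3) + (0) - (0)) = (-r^2 - 1)/(r^3 - r)
All other Christoffel symbols are zero.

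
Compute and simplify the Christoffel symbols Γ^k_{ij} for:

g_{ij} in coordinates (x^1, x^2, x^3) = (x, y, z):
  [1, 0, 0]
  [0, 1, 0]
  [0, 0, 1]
Using Γ^k_{ij} = (1/2) g^{km} (∂_i g_{mj} + ∂_j g_{mi} - ∂_m g_{ij}); the metric is diagonal, so only the m = k term contributes.
Every metric component is constant, so all ∂_m g_{ij} = 0 and every Christoffel symbol vanishes.
All Christoffel symbols are zero.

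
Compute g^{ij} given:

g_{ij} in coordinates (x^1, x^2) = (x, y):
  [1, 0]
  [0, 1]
The metric is diagonal, so g^{ij} is diagonal with entries 1/g_{ii}: diag(1, 1).
g^{ij}:
  [1, 0]
  [0, 1]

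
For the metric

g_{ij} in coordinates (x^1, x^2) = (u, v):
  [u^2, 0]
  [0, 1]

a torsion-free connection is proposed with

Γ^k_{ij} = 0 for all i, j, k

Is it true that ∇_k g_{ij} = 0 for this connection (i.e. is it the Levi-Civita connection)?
Using ∇_k g_{ij} = ∂_k g_{ij} - Γ^m_{ki} g_{mj} - Γ^m_{kj} g_{im}:
∇_u g_{uu} = (2*u) - (0) - (0) = 2*u ≠ 0
So the connection is not metric compatible (it is not the Levi-Civita connection).
No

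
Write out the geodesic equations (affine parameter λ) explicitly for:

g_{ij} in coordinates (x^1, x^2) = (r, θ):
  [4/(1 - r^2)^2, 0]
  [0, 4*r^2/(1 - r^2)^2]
Geodesic equation: d^2x^k/dλ^2 + Γ^k_{ij} (dx^i/dλ)(dx^j/dλ) = 0.
Non-zero Christoffel symbols:
Γ^r_{r r} = 2*r/(1 - r^2)
Γ^r_{θ θ} = (r^3 + r)/(r^2 - 1)
Γ^θ_{r θ} = (-r^2 - 1)/(r^3 - r)
Substituting (the symmetric pair Γ^k_{ij}, Γ^k_{ji} combines into a factor 2):
d^2r/dλ^2 + (2*r/(1 - r^2)) (dr/dλ)^2 + ((r^3 + r)/(r^2 - 1)) (dθ/dλ)^2 = 0
d^2θ/dλ^2 + ((-2*r^2 - 2)/(r^3 - r)) (dr/dλ)(dθ/dλ) = 0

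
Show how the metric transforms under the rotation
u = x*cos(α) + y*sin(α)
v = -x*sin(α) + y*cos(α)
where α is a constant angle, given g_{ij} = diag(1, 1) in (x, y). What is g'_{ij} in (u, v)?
Invert the transformation: x = u*cos(α) - v*sin(α), y = u*sin(α) + v*cos(α)
g'_{ij} = (∂x^k/∂x'^i)(∂x^l/∂x'^j) g_{kl}; with g_{kl} = δ_{kl} this is Σ_k (∂x^k/∂x'^i)(∂x^k/∂x'^j).
Jacobian: ∂x/∂u = cos(α), ∂x/∂v = -sin(α), ∂y/∂u = sin(α), ∂y/∂v = cos(α)
g'_{uu} = (cos(α))(cos(α)) + (sin(α))(sin(α)) = 1
g'_{uv} = (cos(α))(-sin(α)) + (sin(α))(cos(α)) = 0
g'_{vv} = (-sin(α))(-sin(α)) + (cos(α))(cos(α)) = 1
g'_{ij} = diag(1, 1)
The Euclidean metric is invariant under rotations.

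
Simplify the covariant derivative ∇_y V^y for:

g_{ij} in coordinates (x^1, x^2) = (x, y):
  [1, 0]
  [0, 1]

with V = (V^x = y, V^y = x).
All Christoffel symbols are zero.
∇_y V^y = ∂_y V^y + Γ^y_{y j} V^j
  = (0) + (0)(y) + (0)(x)
  = 0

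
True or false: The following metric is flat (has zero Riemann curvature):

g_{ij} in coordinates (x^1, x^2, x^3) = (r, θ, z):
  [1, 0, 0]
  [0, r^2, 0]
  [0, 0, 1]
Non-zero Christoffel symbols:
Γ^r_{θ θ} = -r
Γ^θ_{r θ} = 1/r
Ricci tensor: R_{rr} = 0, R_{rθ} = 0, R_{rz} = 0, R_{θθ} = 0, R_{θz} = 0, R_{zz} = 0
All R_{ij} vanish; in 3 dimensions the Riemann tensor is fully determined by the Ricci tensor, so R^i_{jkl} = 0: the metric is flat (curvilinear coordinates on flat space).
True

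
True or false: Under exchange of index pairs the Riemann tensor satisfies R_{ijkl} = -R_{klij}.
The pair-exchange symmetry has a plus sign: R_{ijkl} = +R_{klij}.
False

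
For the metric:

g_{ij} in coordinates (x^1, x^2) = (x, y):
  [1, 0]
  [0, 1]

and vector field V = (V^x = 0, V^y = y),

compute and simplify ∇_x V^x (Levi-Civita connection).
All Christoffel symbols are zero.
∇_x V^x = ∂_x V^x + Γ^x_{x j} V^j
  = (0) + (0)(0) + (0)(y)
  = 0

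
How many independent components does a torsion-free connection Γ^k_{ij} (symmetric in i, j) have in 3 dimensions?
Γ^k_{ij} has n choices for the upper index and n(n+1)/2 independent symmetric lower index pairs.
Total = 3 × 3×4/2 = 3 × 6 = 18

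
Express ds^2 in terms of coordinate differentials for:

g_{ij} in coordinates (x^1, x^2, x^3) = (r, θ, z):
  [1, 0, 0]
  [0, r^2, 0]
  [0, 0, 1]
ds^2 = g_{ij} dx^i dx^j; only the non-zero components contribute.
ds^2 = dr^2 + r^2 dθ^2 + dz^2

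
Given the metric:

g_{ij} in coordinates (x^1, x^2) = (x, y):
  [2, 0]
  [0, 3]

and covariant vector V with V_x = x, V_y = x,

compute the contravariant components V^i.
Inverse metric (diagonal): g^{xx} = 1/2, g^{yy} = 1/3
V^i = g^{ij} V_j:
V^x = (1/2)(x) + (0)(x) = x/2
V^y = (0)(x) + (1/3)(x) = x/3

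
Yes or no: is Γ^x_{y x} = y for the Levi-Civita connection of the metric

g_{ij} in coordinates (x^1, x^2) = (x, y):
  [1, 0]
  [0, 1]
Γ^x_{y x} = (1/2) g^{xx} (∂_y g_{xx} + ∂_x g_{xy} - ∂_x g_{yx}) = (1/2)(1)((0) + (0) - (0)) = 0
This differs from the proposed value y.
No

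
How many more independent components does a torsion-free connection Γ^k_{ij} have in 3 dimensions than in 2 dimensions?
Independent components in n dimensions: n × n(n+1)/2 = n^2(n+1)/2.
3D: 3 × 6 = 18
2D: 2 × 3 = 6
Difference = 18 - 6 = 12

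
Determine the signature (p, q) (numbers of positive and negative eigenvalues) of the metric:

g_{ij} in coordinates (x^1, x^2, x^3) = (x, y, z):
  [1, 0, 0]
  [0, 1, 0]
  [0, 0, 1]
The metric is diagonal, so its eigenvalues are the diagonal entries: 1, 1, 1 (at a generic point, where coordinate-dependent entries are positive).
3 positive, 0 negative.
(3, 0) - Riemannian (positive definite)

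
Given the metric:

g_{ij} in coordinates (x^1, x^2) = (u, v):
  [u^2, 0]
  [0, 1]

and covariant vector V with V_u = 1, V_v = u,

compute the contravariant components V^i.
Inverse metric (diagonal): g^{uu} = 1/u^2, g^{vv} = 1
V^i = g^{ij} V_j:
V^u = (1/u^2)(1) + (0)(u) = 1/u^2
V^v = (0)(1) + (1)(u) = u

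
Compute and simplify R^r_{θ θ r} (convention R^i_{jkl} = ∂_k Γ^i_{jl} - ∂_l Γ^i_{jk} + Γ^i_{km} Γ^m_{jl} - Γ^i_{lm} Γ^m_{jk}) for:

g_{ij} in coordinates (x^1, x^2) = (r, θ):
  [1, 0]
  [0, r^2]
Non-zero Christoffel symbols (Γ^k_{ij} = Γ^k_{ji}):
Γ^r_{θ θ} = -r
Γ^θ_{r θ} = 1/r
R^r_{θ θ r} = ∂_θ Γ^r_{θ r} - ∂_r Γ^r_{θ θ} + Γ^r_{θ m} Γ^m_{θ r} - Γ^r_{r m} Γ^m_{θ θ}
  = (0) - (-1) + (-1) - (0) = 0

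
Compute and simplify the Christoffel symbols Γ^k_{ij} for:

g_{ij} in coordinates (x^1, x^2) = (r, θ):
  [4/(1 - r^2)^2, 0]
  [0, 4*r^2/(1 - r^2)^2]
Using Γ^k_{ij} = (1/2) g^{km} (∂_i g_{mj} + ∂_j g_{mi} - ∂_m g_{ij}); the metric is diagonal, so only the m = k term contributes.
Non-zero symbols (using the symmetry Γ^k_{ij} = Γ^k_{ji}):
Γ^r_{r r} = (1/2) g^{rr} (∂_r g_{rr} + ∂_r g_{rr} - ∂_r g_{rr}) = (1/2)((1 - r^2)^2/4)((16*r/(1 - r^2)^3) + (16*r/(1 - r^2)^3) - (16*r/(1 - r^2)^3)) = 2*r/(1 - r^2)
Γ^r_{θ θ} = (1/2) g^{rr} (∂_θ g_{rθ} + ∂_θ g_{rθ} - ∂_r g_{θθ}) = (1/2)((1 - r^2)^2/4)((0) + (0) - (-8*(r^3 + r)/(r^2 - 1)^3)) = (r^3 + r)/(r^2 - 1)
Γ^θ_{r θ} = (1/2) g^{θθ} (∂_r g_{θθ} + ∂_θ g_{θr} - ∂_θ g_{rθ}) = (1/2)((1 - r^2)^2/(4*r^2))((-8*(r^3 + r)/(r^2 - 1)^3) + (0) - (0)) = (-r^2 - 1)/(r^3 - r)
All other Christoffel symbols are zero.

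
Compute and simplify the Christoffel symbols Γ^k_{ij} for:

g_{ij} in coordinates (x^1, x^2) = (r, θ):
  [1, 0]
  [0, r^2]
Using Γ^k_{ij} = (1/2) g^{km} (∂_i g_{mj} + ∂_j g_{mi} - ∂_m g_{ij}); the metric is diagonal, so only the m = k term contributes.
Non-zero symbols (using the symmetry Γ^k_{ij} = Γ^k_{ji}):
Γ^r_{θ θ} = (1/2) g^{rr} (∂_θ g_{rθ} + ∂_θ g_{rθ} - ∂_r g_{θθ}) = (1/2)(1)((0) + (0) - (2*r)) = -r
Γ^θ_{r θ} = (1/2) g^{θθ} (∂_r g_{θθ} + ∂_θ g_{θr} - ∂_θ g_{rθ}) = (1/2)(1/r^2)((2*r) + (0) - (0)) = 1/r
All other Christoffel symbols are zero.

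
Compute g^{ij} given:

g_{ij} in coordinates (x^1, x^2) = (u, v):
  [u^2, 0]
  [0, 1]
The metric is diagonal, so g^{ij} is diagonal with entries 1/g_{ii}: diag(1/(u^2), 1).
g^{ij}:
  [1/u^2, 0]
  [0, 1]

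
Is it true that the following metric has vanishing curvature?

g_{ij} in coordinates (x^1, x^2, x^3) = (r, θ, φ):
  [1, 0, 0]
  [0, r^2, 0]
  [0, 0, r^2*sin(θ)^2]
Non-zero Christoffel symbols:
Γ^r_{θ θ} = -r
Γ^r_{φ φ} = -r*sin(θ)^2
Γ^θ_{r θ} = 1/r
Γ^θ_{φ φ} = -sin(2*θ)/2
Γ^φ_{r φ} = 1/r
Γ^φ_{θ φ} = 1/tan(θ)
Ricci tensor: R_{rr} = 0, R_{rθ} = 0, R_{rφ} = 0, R_{θθ} = 0, R_{θφ} = 0, R_{φφ} = 0
All R_{ij} vanish; in 3 dimensions the Riemann tensor is fully determined by the Ricci tensor, so R^i_{jkl} = 0: the metric is flat (curvilinear coordinates on flat space).
Yes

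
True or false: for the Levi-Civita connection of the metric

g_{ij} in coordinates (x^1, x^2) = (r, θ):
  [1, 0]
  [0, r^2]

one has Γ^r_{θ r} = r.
Γ^r_{θ r} = (1/2) g^{rr} (∂_θ g_{rr} + ∂_r g_{rθ} - ∂_r g_{θr}) = (1/2)(1)((0) + (0) - (0)) = 0
This differs from the proposed value r.
False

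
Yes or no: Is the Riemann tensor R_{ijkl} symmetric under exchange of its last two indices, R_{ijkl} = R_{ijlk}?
It is antisymmetric in the last pair: R_{ijkl} = -R_{ijlk}.
No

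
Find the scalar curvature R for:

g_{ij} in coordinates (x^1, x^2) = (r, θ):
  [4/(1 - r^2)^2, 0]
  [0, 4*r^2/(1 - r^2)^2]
Non-zero Christoffel symbols (Γ^k_{ij} = Γ^k_{ji}):
Γ^r_{r r} = 2*r/(1 - r^2)
Γ^r_{θ θ} = (r^3 + r)/(r^2 - 1)
Γ^θ_{r θ} = (-r^2 - 1)/(r^3 - r)
Ricci tensor (R_{ij} = R^k_{ikj}): R_{rr} = -4/(r^2 - 1)^2, R_{rθ} = 0, R_{θθ} = -4*r^2/(r^2 - 1)^2
Inverse metric: g^{rr} = (1 - r^2)^2/4, g^{θθ} = (1 - r^2)^2/(4*r^2)
R = g^{ij} R_{ij} = ((1 - r^2)^2/4)(-4/(r^2 - 1)^2) + ((1 - r^2)^2/(4*r^2))(-4*r^2/(r^2 - 1)^2) = -2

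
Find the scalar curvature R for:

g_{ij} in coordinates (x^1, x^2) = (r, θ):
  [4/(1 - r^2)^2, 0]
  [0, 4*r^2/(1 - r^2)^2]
Non-zero Christoffel symbols (Γ^k_{ij} = Γ^k_{ji}):
Γ^r_{r r} = 2*r/(1 - r^2)
Γ^r_{θ θ} = (r^3 + r)/(r^2 - 1)
Γ^θ_{r θ} = (-r^2 - 1)/(r^3 - r)
Ricci tensor (R_{ij} = R^k_{ikj}): R_{rr} = -4/(r^2 - 1)^2, R_{rθ} = 0, R_{θθ} = -4*r^2/(r^2 - 1)^2
Inverse metric: g^{rr} = (1 - r^2)^2/4, g^{θθ} = (1 - r^2)^2/(4*r^2)
R = g^{ij} R_{ij} = ((1 - r^2)^2/4)(-4/(r^2 - 1)^2) + ((1 - r^2)^2/(4*r^2))(-4*r^2/(r^2 - 1)^2) = -2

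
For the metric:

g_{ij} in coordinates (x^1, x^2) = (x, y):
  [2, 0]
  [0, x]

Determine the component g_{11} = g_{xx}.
With x^1 = x, x^2 = y, g_{11} = g_{xx} is the row-1, column-1 entry of the matrix.
g_{11} = 2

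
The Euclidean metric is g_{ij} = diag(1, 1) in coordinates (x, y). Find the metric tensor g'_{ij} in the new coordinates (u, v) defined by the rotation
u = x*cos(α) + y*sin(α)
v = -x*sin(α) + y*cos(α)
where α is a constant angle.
Invert the transformation: x = u*cos(α) - v*sin(α), y = u*sin(α) + v*cos(α)
g'_{ij} = (∂x^k/∂x'^i)(∂x^l/∂x'^j) g_{kl}; with g_{kl} = δ_{kl} this is Σ_k (∂x^k/∂x'^i)(∂x^k/∂x'^j).
Jacobian: ∂x/∂u = cos(α), ∂x/∂v = -sin(α), ∂y/∂u = sin(α), ∂y/∂v = cos(α)
g'_{uu} = (cos(α))(cos(α)) + (sin(α))(sin(α)) = 1
g'_{uv} = (cos(α))(-sin(α)) + (sin(α))(cos(α)) = 0
g'_{vv} = (-sin(α))(-sin(α)) + (cos(α))(cos(α)) = 1
g'_{ij} = diag(1, 1)
The Euclidean metric is invariant under rotations.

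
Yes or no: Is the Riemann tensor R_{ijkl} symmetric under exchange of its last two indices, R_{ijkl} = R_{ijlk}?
It is antisymmetric in the last pair: R_{ijkl} = -R_{ijlk}.
No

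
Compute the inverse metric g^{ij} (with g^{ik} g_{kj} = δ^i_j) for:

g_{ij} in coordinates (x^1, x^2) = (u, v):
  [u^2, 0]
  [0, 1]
The metric is diagonal, so g^{ij} is diagonal with entries 1/g_{ii}: diag(1/(u^2), 1).
g^{ij}:
  [1/u^2, 0]
  [0, 1]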